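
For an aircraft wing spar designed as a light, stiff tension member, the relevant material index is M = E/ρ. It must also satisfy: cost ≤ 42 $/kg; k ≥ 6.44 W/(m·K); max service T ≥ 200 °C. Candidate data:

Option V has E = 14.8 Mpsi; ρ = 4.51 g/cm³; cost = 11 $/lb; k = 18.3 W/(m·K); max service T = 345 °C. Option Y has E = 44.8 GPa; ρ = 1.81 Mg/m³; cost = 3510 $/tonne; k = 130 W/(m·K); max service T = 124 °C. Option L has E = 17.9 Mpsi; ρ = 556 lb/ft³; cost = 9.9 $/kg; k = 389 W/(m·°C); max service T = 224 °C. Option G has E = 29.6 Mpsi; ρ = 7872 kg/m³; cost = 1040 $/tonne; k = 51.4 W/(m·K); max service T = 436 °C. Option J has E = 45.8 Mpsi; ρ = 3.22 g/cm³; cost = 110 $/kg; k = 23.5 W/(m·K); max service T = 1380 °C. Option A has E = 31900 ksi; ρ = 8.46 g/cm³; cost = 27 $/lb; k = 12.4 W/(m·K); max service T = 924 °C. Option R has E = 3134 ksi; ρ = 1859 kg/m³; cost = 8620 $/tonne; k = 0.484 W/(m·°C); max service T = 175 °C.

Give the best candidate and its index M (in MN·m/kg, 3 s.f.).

Screen on constraints: cost ≤ 42 $/kg; k ≥ 6.44 W/(m·K); max service T ≥ 200 °C. Survivors: option V, option L, option G.
Convert each candidate to consistent units, then evaluate M:
  option V: E = 102.0 GPa, ρ = 4510 kg/m³
  option L: E = 123.4 GPa, ρ = 8906 kg/m³
  option G: E = 204.1 GPa, ρ = 7872 kg/m³
  option G: M = 25.9 MN·m/kg
  option V: M = 22.6 MN·m/kg
  option L: M = 13.9 MN·m/kg
The maximum is for option G.

option G, M = 25.9 MN·m/kg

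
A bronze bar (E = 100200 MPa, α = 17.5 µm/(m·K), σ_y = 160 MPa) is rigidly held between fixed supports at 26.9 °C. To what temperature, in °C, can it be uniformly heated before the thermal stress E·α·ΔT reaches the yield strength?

118 °C

E = 100200 MPa = 100.2 GPa.
E·α·ΔT = 160.0 MPa ⇒ ΔT = 160.0 / (100.2×10³ × 17.5×10⁻⁶) = 91.25 K.
T = 26.9 + 91.25 = 118.1 °C.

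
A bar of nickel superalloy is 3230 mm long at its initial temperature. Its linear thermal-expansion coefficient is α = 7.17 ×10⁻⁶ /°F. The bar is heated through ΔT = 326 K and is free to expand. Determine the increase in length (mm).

Convert α: 7.17×10⁻⁶/°F × (9/5) = 12.9×10⁻⁶/K.
ΔL = α·L₀·ΔT = 12.9×10⁻⁶ × 3230 mm × 326.0 K = 13.6 mm.

13.6 mm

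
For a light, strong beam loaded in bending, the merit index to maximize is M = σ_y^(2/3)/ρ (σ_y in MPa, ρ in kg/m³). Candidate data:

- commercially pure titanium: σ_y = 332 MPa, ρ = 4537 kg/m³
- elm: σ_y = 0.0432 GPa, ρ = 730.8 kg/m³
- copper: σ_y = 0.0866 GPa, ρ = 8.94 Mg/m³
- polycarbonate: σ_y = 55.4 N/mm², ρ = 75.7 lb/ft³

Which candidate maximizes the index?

After converting to SI:
  commercially pure titanium: σ_y = 332.0 MPa, ρ = 4537 kg/m³
  elm: σ_y = 43.20 MPa, ρ = 730.8 kg/m³
  copper: σ_y = 86.60 MPa, ρ = 8940 kg/m³
  polycarbonate: σ_y = 55.40 MPa, ρ = 1213 kg/m³
  elm: M = 16.8×10⁻³
  polycarbonate: M = 12.0×10⁻³
  commercially pure titanium: M = 10.6×10⁻³
  copper: M = 2.19×10⁻³
The maximum is for elm.

elm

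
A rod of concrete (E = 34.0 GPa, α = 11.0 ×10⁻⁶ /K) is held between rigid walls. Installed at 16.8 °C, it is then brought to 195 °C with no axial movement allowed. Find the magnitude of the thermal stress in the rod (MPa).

66.6 MPa

ΔT = 178.2 K. Constrained thermal stress σ = E·α·ΔT = 34.00×10³ MPa × 11.0×10⁻⁶ × 178.2 = 66.6 MPa (compressive).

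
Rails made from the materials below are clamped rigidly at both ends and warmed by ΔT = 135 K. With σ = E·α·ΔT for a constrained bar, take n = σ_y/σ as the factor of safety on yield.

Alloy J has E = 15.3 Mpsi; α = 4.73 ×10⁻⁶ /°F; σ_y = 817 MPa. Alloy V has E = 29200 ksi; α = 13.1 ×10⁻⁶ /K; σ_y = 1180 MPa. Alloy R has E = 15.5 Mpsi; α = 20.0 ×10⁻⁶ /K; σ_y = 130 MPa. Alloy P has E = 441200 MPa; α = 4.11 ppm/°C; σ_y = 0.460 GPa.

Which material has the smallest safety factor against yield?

Per material, after unit conversion:
  alloy J: E = 105.5, α = 8.51, σ_y = 817.0 → σ = 121 MPa, n = 6.74
  alloy V: E = 201.3, α = 13.1, σ_y = 1180 → σ = 356 MPa, n = 3.31
  alloy R: E = 106.9, α = 20.0, σ_y = 130.0 → σ = 289 MPa, n = 0.451
  alloy P: E = 441.2, α = 4.11, σ_y = 460.0 → σ = 245 MPa, n = 1.88
Smallest n: alloy R with n = 0.451.

alloy R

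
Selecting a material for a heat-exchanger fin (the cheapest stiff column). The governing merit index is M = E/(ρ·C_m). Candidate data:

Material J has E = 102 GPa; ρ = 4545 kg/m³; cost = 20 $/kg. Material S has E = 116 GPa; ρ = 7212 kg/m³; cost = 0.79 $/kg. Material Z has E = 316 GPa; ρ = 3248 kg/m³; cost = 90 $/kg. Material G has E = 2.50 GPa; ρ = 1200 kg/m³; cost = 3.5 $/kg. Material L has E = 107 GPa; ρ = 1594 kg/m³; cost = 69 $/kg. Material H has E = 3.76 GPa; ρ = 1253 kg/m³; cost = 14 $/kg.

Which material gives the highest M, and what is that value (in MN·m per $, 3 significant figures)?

Evaluate M for each candidate:
  material S: M = 20.4 MN·m per $
  material J: M = 1.12 MN·m per $
  material Z: M = 1.08 MN·m per $
  material L: M = 0.973 MN·m per $
  material G: M = 0.595 MN·m per $
  material H: M = 0.214 MN·m per $
Highest index: material S.

material S, M = 20.4 MN·m per $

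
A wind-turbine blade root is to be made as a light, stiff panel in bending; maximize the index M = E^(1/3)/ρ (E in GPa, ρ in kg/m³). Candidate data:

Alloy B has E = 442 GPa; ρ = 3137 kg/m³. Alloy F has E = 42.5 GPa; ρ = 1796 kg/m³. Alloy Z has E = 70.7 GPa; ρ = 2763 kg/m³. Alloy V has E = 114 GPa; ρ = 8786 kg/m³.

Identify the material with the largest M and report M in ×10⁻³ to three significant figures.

Per-candidate index values:
  alloy B: M = 2.43×10⁻³
  alloy F: M = 1.94×10⁻³
  alloy Z: M = 1.50×10⁻³
  alloy V: M = 0.552×10⁻³
Highest index: alloy B.

alloy B, M = 2.43×10⁻³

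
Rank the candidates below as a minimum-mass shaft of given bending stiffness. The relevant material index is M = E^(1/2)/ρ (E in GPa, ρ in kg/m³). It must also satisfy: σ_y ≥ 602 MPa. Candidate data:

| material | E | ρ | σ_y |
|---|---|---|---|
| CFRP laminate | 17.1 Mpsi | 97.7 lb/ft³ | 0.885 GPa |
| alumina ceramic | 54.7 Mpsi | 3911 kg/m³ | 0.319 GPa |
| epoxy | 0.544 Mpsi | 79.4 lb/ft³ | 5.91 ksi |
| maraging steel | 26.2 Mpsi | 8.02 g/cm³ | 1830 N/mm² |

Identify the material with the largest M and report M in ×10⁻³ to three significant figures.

Screen on constraints: σ_y ≥ 602 MPa. Survivors: CFRP laminate, maraging steel.
Putting every candidate on a common basis:
  CFRP laminate: E = 117.9 GPa, ρ = 1565 kg/m³
  maraging steel: E = 180.6 GPa, ρ = 8020 kg/m³
  CFRP laminate: M = 6.94×10⁻³
  maraging steel: M = 1.68×10⁻³
Highest index: CFRP laminate.

CFRP laminate, M = 6.94×10⁻³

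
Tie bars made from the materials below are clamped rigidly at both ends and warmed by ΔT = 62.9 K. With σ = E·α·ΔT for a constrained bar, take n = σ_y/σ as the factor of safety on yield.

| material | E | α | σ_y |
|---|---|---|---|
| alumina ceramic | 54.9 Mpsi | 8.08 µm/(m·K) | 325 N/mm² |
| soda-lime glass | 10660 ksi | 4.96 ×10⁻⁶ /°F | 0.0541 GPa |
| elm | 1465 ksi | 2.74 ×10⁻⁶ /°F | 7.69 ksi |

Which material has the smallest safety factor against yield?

soda-lime glass

In consistent units (E in GPa, α in ×10⁻⁶/K, σ_y in MPa):
  alumina ceramic: E = 378.5, α = 8.08, σ_y = 325.0 → σ = 192 MPa, n = 1.69
  soda-lime glass: E = 73.50, α = 8.93, σ_y = 54.10 → σ = 41.3 MPa, n = 1.31
  elm: E = 10.10, α = 4.93, σ_y = 53.02 → σ = 3.13 MPa, n = 16.9
The minimum is soda-lime glass at n = 1.31.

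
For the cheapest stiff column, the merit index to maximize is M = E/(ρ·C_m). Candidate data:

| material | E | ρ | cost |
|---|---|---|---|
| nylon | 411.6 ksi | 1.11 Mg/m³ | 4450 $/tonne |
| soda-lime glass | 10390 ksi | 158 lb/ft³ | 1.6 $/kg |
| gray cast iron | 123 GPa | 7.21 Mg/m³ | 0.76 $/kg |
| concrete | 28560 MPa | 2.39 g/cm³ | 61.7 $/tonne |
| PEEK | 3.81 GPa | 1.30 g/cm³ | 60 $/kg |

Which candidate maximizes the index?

concrete

Normalizing units and computing the index:
  nylon: E = 2.838 GPa, ρ = 1110 kg/m³, cost = 4.450 $/kg
  soda-lime glass: E = 71.64 GPa, ρ = 2531 kg/m³, cost = 1.600 $/kg
  gray cast iron: E = 123.0 GPa, ρ = 7210 kg/m³, cost = 0.7600 $/kg
  concrete: E = 28.56 GPa, ρ = 2390 kg/m³, cost = 0.06170 $/kg
  PEEK: E = 3.810 GPa, ρ = 1300 kg/m³, cost = 60.00 $/kg
  concrete: M = 194 MN·m per $
  gray cast iron: M = 22.4 MN·m per $
  soda-lime glass: M = 17.7 MN·m per $
  nylon: M = 0.575 MN·m per $
  PEEK: M = 0.0488 MN·m per $
Concrete has the largest M.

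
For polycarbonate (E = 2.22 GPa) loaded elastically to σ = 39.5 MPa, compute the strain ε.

0.0178

ε = σ/E = 39.5 / 2220 = 0.0178.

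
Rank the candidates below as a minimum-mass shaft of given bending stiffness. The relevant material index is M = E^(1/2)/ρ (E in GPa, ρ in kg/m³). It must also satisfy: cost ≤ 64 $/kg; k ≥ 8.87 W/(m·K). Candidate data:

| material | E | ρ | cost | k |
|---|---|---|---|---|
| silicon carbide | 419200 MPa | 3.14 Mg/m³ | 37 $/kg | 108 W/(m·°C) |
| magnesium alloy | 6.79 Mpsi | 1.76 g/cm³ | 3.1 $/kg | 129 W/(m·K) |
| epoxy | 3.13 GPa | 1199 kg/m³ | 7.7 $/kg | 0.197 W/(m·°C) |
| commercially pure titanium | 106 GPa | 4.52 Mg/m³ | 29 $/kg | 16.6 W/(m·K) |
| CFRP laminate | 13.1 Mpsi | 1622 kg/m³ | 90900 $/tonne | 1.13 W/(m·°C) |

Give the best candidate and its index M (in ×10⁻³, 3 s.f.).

Screen on constraints: cost ≤ 64 $/kg; k ≥ 8.87 W/(m·K). Survivors: silicon carbide, magnesium alloy, commercially pure titanium.
Normalizing units and computing the index:
  silicon carbide: E = 419.2 GPa, ρ = 3140 kg/m³
  magnesium alloy: E = 46.82 GPa, ρ = 1760 kg/m³
  commercially pure titanium: E = 106.0 GPa, ρ = 4520 kg/m³
  silicon carbide: M = 6.52×10⁻³
  magnesium alloy: M = 3.89×10⁻³
  commercially pure titanium: M = 2.28×10⁻³
Highest index: silicon carbide.

silicon carbide, M = 6.52×10⁻³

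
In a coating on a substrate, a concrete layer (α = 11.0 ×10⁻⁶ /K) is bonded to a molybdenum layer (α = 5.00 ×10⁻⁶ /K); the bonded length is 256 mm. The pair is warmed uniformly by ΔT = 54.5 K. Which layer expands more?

α(concrete) = 11.0×10⁻⁶/K vs α(molybdenum) = 5.00×10⁻⁶/K.
Higher α expands more for the same ΔT: concrete.

concrete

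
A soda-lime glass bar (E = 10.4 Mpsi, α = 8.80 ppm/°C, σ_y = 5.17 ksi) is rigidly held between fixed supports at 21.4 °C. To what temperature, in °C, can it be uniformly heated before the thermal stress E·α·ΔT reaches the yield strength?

77.9 °C

E = 10.4 Mpsi = 71.71 GPa.
σ_y = 5.17 ksi = 35.65 MPa.
E·α·ΔT = 35.65 MPa ⇒ ΔT = 35.65 / (71.71×10³ × 8.80×10⁻⁶) = 56.49 K.
T = 21.4 + 56.49 = 77.89 °C.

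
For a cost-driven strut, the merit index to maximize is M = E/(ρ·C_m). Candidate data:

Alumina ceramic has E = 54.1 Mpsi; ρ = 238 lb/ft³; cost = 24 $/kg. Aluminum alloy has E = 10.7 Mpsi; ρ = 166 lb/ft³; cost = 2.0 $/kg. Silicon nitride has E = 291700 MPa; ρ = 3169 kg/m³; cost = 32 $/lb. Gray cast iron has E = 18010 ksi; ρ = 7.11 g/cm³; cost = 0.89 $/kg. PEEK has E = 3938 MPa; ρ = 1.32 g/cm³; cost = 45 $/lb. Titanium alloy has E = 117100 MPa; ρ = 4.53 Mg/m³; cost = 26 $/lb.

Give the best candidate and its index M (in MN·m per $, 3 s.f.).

gray cast iron, M = 19.6 MN·m per $

Convert each candidate to consistent units, then evaluate M:
  alumina ceramic: E = 373.0 GPa, ρ = 3812 kg/m³, cost = 24.00 $/kg
  aluminum alloy: E = 73.77 GPa, ρ = 2659 kg/m³, cost = 2.000 $/kg
  silicon nitride: E = 291.7 GPa, ρ = 3169 kg/m³, cost = 70.55 $/kg
  gray cast iron: E = 124.2 GPa, ρ = 7110 kg/m³, cost = 0.8900 $/kg
  PEEK: E = 3.938 GPa, ρ = 1320 kg/m³, cost = 99.21 $/kg
  titanium alloy: E = 117.1 GPa, ρ = 4530 kg/m³, cost = 57.32 $/kg
  gray cast iron: M = 19.6 MN·m per $
  aluminum alloy: M = 13.9 MN·m per $
  alumina ceramic: M = 4.08 MN·m per $
  silicon nitride: M = 1.30 MN·m per $
  titanium alloy: M = 0.451 MN·m per $
  PEEK: M = 0.0301 MN·m per $
The maximum is for gray cast iron.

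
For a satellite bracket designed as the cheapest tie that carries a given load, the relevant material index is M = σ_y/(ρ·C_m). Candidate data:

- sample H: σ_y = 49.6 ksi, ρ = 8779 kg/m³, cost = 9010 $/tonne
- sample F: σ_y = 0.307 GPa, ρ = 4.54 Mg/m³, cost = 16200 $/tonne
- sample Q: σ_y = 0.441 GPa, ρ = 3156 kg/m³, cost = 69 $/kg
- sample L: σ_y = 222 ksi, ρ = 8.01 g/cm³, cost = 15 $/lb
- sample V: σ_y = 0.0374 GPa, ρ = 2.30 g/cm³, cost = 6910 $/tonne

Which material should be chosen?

Putting every candidate on a common basis:
  sample H: σ_y = 342.0 MPa, ρ = 8779 kg/m³, cost = 9.010 $/kg
  sample F: σ_y = 307.0 MPa, ρ = 4540 kg/m³, cost = 16.20 $/kg
  sample Q: σ_y = 441.0 MPa, ρ = 3156 kg/m³, cost = 69.00 $/kg
  sample L: σ_y = 1531 MPa, ρ = 8010 kg/m³, cost = 33.07 $/kg
  sample V: σ_y = 37.40 MPa, ρ = 2300 kg/m³, cost = 6.910 $/kg
  sample L: M = 5.78 kN·m per $
  sample H: M = 4.32 kN·m per $
  sample F: M = 4.17 kN·m per $
  sample V: M = 2.35 kN·m per $
  sample Q: M = 2.03 kN·m per $
The maximum is for sample L.

sample L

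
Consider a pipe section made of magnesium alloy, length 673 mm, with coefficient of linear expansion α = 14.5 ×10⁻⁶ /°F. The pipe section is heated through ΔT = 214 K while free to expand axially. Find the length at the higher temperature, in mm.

676.76 mm

Convert α: 14.5×10⁻⁶/°F × (9/5) = 26.1×10⁻⁶/K.
ΔL = α·L₀·ΔT = 26.1×10⁻⁶ × 673 mm × 214.0 K = 3.76 mm.
L = L₀ + ΔL = 673 + 3.76 = 676.76 mm.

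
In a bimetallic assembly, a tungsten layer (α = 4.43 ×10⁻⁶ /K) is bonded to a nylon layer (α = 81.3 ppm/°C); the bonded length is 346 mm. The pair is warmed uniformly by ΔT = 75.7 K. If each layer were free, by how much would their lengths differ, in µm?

2010 µm

Δα = |4.43 − 81.3|×10⁻⁶/K = 76.9×10⁻⁶/K.
ΔL_mismatch = Δα·L·ΔT = 76.9×10⁻⁶ × 346.0 mm × 75.7 K = 2010 µm.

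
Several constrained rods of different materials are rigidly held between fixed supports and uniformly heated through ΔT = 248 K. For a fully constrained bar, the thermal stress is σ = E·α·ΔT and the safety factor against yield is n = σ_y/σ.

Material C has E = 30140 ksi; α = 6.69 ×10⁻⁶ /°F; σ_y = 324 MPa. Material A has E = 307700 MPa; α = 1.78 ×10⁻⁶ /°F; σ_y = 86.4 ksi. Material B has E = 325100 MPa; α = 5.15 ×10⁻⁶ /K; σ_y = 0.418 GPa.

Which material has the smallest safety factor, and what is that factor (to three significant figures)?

With everything in SI (GPa, ×10⁻⁶/K, MPa):
  material C: E = 207.8, α = 12.0, σ_y = 324.0 → σ = 621 MPa, n = 0.522
  material A: E = 307.7, α = 3.20, σ_y = 595.7 → σ = 244 MPa, n = 2.44
  material B: E = 325.1, α = 5.15, σ_y = 418.0 → σ = 415 MPa, n = 1.01
Material C has the lowest safety factor, n = 0.522.

material C, n = 0.522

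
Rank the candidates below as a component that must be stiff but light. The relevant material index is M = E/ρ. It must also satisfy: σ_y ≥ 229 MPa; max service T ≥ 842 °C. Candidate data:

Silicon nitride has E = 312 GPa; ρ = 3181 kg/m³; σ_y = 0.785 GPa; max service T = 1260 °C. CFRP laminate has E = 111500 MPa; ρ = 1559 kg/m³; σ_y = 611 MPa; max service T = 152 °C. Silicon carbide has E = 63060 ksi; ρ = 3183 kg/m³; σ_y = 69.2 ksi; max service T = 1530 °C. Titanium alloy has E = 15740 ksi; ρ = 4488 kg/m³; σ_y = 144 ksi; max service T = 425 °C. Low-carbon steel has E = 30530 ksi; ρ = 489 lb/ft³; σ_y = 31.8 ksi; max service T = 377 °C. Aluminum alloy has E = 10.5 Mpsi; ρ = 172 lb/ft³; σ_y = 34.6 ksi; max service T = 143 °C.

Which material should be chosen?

Screen on constraints: σ_y ≥ 229 MPa; max service T ≥ 842 °C. Survivors: silicon nitride, silicon carbide.
Normalizing units and computing the index:
  silicon nitride: E = 312.0 GPa, ρ = 3181 kg/m³
  silicon carbide: E = 434.8 GPa, ρ = 3183 kg/m³
  silicon carbide: M = 137 MN·m/kg
  silicon nitride: M = 98.1 MN·m/kg
Highest index: silicon carbide.

silicon carbide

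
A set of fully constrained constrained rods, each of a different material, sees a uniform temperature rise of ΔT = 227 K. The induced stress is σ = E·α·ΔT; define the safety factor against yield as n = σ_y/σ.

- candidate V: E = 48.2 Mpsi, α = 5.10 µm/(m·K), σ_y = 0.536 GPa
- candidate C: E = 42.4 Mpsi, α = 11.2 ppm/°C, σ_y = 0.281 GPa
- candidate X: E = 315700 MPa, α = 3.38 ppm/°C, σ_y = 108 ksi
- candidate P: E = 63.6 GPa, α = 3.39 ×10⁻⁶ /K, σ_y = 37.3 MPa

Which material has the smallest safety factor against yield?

candidate C

Converting E to GPa, α to ×10⁻⁶/K, σ_y to MPa, then σ and n for each:
  candidate V: E = 332.3, α = 5.10, σ_y = 536.0 → σ = 385 MPa, n = 1.39
  candidate C: E = 292.3, α = 11.2, σ_y = 281.0 → σ = 743 MPa, n = 0.378
  candidate X: E = 315.7, α = 3.38, σ_y = 744.6 → σ = 242 MPa, n = 3.07
  candidate P: E = 63.60, α = 3.39, σ_y = 37.30 → σ = 48.9 MPa, n = 0.762
Smallest n: candidate C with n = 0.378.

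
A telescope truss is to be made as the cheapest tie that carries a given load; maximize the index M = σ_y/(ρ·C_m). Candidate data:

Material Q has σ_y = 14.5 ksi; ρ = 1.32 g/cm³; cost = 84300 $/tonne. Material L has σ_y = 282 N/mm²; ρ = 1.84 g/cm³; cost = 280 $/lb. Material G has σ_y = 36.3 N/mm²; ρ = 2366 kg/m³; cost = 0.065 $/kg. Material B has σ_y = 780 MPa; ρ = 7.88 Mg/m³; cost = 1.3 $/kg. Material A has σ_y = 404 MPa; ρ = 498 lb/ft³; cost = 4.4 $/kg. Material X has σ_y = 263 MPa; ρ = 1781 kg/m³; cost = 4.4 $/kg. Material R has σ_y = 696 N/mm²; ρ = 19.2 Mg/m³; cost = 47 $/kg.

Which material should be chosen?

material G

Normalizing units and computing the index:
  material Q: σ_y = 99.97 MPa, ρ = 1320 kg/m³, cost = 84.30 $/kg
  material L: σ_y = 282.0 MPa, ρ = 1840 kg/m³, cost = 617.3 $/kg
  material G: σ_y = 36.30 MPa, ρ = 2366 kg/m³, cost = 0.06500 $/kg
  material B: σ_y = 780.0 MPa, ρ = 7880 kg/m³, cost = 1.300 $/kg
  material A: σ_y = 404.0 MPa, ρ = 7977 kg/m³, cost = 4.400 $/kg
  material X: σ_y = 263.0 MPa, ρ = 1781 kg/m³, cost = 4.400 $/kg
  material R: σ_y = 696.0 MPa, ρ = 19200 kg/m³, cost = 47.00 $/kg
  material G: M = 236 kN·m per $
  material B: M = 76.1 kN·m per $
  material X: M = 33.6 kN·m per $
  material A: M = 11.5 kN·m per $
  material Q: M = 0.898 kN·m per $
  material R: M = 0.771 kN·m per $
  material L: M = 0.248 kN·m per $
Material G has the largest M.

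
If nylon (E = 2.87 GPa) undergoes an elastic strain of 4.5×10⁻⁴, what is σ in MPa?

σ = E·ε = 2870 MPa × 4.5×10⁻⁴ = 1.29 MPa.

1.29 MPa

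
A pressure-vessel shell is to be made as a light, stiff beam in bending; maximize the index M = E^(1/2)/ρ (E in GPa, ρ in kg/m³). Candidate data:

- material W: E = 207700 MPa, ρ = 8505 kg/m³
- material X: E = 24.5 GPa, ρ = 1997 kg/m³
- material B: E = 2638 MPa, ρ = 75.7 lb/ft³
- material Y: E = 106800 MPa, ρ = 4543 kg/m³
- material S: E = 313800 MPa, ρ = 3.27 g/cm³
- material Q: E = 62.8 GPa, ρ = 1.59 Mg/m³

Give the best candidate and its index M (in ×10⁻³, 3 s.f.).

Putting every candidate on a common basis:
  material W: E = 207.7 GPa, ρ = 8505 kg/m³
  material X: E = 24.50 GPa, ρ = 1997 kg/m³
  material B: E = 2.638 GPa, ρ = 1213 kg/m³
  material Y: E = 106.8 GPa, ρ = 4543 kg/m³
  material S: E = 313.8 GPa, ρ = 3270 kg/m³
  material Q: E = 62.80 GPa, ρ = 1590 kg/m³
  material S: M = 5.42×10⁻³
  material Q: M = 4.98×10⁻³
  material X: M = 2.48×10⁻³
  material Y: M = 2.27×10⁻³
  material W: M = 1.69×10⁻³
  material B: M = 1.34×10⁻³
Highest index: material S.

material S, M = 5.42×10⁻³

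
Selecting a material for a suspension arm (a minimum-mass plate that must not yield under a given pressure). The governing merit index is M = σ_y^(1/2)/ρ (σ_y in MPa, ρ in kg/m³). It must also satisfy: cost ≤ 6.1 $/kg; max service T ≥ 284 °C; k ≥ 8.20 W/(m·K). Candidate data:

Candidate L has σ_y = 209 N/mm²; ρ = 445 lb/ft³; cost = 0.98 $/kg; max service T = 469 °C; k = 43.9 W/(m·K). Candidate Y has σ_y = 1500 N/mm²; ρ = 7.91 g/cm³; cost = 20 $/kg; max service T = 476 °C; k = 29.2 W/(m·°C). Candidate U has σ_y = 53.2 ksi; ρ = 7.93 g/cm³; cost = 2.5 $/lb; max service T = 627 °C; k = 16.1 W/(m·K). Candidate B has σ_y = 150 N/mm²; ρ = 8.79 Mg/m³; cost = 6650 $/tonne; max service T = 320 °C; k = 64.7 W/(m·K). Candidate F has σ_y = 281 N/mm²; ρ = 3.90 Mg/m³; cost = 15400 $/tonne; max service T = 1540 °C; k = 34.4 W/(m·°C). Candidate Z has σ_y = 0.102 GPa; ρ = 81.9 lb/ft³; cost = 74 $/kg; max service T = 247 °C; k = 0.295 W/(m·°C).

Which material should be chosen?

Screen on constraints: cost ≤ 6.1 $/kg; max service T ≥ 284 °C; k ≥ 8.20 W/(m·K). Survivors: candidate L, candidate U.
Putting every candidate on a common basis:
  candidate L: σ_y = 209.0 MPa, ρ = 7128 kg/m³
  candidate U: σ_y = 366.8 MPa, ρ = 7930 kg/m³
  candidate U: M = 2.42×10⁻³
  candidate L: M = 2.03×10⁻³
The maximum is for candidate U.

candidate U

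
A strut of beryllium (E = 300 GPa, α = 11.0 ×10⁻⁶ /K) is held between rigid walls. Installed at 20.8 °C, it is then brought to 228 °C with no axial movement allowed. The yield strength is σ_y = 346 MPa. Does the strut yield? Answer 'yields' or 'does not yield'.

yields

ΔT = 207.2 K. Constrained thermal stress σ = E·α·ΔT = 300.0×10³ MPa × 11.0×10⁻⁶ × 207.2 = 684 MPa (compressive).
Compare to σ_y = 346 MPa: σ ≥ σ_y, so it yields.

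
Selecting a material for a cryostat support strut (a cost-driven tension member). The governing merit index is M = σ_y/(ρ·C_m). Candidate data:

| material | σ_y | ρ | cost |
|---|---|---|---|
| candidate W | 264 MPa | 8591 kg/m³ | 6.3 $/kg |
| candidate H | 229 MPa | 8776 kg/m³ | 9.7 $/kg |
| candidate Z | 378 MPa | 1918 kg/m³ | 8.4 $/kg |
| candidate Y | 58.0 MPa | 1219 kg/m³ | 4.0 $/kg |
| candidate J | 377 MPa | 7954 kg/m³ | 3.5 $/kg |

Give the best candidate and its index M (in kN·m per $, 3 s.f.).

Computing M directly (units already consistent):
  candidate Z: M = 23.5 kN·m per $
  candidate J: M = 13.5 kN·m per $
  candidate Y: M = 11.9 kN·m per $
  candidate W: M = 4.88 kN·m per $
  candidate H: M = 2.69 kN·m per $
The maximum is for candidate Z.

candidate Z, M = 23.5 kN·m per $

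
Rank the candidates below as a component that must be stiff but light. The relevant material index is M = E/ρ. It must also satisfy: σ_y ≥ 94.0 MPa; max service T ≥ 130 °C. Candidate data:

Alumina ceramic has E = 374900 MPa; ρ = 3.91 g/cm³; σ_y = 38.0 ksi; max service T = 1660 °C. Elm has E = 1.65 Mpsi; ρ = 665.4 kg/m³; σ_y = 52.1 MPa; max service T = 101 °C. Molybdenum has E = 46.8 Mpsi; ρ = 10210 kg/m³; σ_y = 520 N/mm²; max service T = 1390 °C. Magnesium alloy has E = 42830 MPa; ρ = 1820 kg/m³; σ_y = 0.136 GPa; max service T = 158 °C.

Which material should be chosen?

alumina ceramic

Screen on constraints: σ_y ≥ 94.0 MPa; max service T ≥ 130 °C. Survivors: alumina ceramic, molybdenum, magnesium alloy.
Normalizing units and computing the index:
  alumina ceramic: E = 374.9 GPa, ρ = 3910 kg/m³
  molybdenum: E = 322.7 GPa, ρ = 10210 kg/m³
  magnesium alloy: E = 42.83 GPa, ρ = 1820 kg/m³
  alumina ceramic: M = 95.9 MN·m/kg
  molybdenum: M = 31.6 MN·m/kg
  magnesium alloy: M = 23.5 MN·m/kg
Highest index: alumina ceramic.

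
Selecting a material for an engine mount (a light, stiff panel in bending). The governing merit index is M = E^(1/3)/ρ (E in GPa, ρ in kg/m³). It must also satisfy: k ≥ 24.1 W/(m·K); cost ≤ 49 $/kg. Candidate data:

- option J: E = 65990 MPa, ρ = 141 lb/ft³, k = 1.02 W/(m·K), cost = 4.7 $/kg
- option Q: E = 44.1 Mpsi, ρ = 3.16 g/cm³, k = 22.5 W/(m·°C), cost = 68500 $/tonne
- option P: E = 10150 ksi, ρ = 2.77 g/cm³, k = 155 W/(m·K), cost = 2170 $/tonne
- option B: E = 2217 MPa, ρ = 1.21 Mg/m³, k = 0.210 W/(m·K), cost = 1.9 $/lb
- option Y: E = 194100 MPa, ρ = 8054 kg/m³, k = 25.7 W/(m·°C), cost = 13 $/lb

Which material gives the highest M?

Screen on constraints: k ≥ 24.1 W/(m·K); cost ≤ 49 $/kg. Survivors: option P, option Y.
After converting to SI:
  option P: E = 69.98 GPa, ρ = 2770 kg/m³
  option Y: E = 194.1 GPa, ρ = 8054 kg/m³
  option P: M = 1.49×10⁻³
  option Y: M = 0.719×10⁻³
Option P ranks first.

option P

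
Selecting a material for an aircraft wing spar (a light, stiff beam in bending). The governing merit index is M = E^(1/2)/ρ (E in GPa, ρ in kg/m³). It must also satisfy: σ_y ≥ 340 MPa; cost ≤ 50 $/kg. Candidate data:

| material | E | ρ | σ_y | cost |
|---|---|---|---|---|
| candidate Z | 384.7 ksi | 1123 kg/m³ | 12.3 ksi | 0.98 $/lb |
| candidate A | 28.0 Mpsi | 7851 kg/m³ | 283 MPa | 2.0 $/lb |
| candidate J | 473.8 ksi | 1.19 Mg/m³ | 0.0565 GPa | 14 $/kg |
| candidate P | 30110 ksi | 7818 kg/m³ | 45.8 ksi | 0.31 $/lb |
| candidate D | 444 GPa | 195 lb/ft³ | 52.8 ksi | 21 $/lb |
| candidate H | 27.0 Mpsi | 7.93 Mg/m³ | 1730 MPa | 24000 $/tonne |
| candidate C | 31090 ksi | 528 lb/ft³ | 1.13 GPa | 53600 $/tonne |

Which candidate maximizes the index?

candidate D

Screen on constraints: σ_y ≥ 340 MPa; cost ≤ 50 $/kg. Survivors: candidate D, candidate H.
Putting every candidate on a common basis:
  candidate D: E = 444.0 GPa, ρ = 3124 kg/m³
  candidate H: E = 186.2 GPa, ρ = 7930 kg/m³
  candidate D: M = 6.75×10⁻³
  candidate H: M = 1.72×10⁻³
The maximum is for candidate D.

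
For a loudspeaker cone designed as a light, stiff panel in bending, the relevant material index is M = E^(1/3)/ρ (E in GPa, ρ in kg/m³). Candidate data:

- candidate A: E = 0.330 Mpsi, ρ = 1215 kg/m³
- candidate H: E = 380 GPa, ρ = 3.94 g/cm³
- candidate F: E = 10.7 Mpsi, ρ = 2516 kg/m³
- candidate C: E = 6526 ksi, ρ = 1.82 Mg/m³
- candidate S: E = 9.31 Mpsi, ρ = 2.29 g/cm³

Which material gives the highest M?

Putting every candidate on a common basis:
  candidate A: E = 2.275 GPa, ρ = 1215 kg/m³
  candidate H: E = 380.0 GPa, ρ = 3940 kg/m³
  candidate F: E = 73.77 GPa, ρ = 2516 kg/m³
  candidate C: E = 45.00 GPa, ρ = 1820 kg/m³
  candidate S: E = 64.19 GPa, ρ = 2290 kg/m³
  candidate C: M = 1.95×10⁻³
  candidate H: M = 1.84×10⁻³
  candidate S: M = 1.75×10⁻³
  candidate F: M = 1.67×10⁻³
  candidate A: M = 1.08×10⁻³
Candidate C has the largest M.

candidate C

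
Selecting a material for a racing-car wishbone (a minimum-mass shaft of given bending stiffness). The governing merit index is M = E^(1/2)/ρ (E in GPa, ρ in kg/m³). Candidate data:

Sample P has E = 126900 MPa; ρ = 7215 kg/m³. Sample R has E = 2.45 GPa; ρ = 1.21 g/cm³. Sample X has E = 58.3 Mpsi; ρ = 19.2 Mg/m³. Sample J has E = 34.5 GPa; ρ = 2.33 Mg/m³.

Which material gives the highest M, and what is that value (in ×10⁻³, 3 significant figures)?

sample J, M = 2.52×10⁻³

After converting to SI:
  sample P: E = 126.9 GPa, ρ = 7215 kg/m³
  sample R: E = 2.450 GPa, ρ = 1210 kg/m³
  sample X: E = 402.0 GPa, ρ = 19200 kg/m³
  sample J: E = 34.50 GPa, ρ = 2330 kg/m³
  sample J: M = 2.52×10⁻³
  sample P: M = 1.56×10⁻³
  sample R: M = 1.29×10⁻³
  sample X: M = 1.04×10⁻³
Sample J ranks first.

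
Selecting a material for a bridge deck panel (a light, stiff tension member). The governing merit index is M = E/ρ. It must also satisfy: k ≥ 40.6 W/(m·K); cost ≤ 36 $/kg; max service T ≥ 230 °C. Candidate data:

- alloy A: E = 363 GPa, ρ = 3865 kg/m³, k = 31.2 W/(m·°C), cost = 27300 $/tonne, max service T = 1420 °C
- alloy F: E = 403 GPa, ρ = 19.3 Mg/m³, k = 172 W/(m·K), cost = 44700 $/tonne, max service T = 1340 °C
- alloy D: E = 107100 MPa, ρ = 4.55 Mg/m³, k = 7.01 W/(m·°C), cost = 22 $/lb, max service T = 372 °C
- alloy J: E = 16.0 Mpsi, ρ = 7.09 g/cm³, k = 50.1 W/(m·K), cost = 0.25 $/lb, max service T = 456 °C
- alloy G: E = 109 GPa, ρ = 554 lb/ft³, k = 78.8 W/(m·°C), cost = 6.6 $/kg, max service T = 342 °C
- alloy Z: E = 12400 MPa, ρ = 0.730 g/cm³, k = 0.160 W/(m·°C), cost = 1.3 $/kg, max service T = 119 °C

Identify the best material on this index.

Screen on constraints: k ≥ 40.6 W/(m·K); cost ≤ 36 $/kg; max service T ≥ 230 °C. Survivors: alloy J, alloy G.
In SI units:
  alloy J: E = 110.3 GPa, ρ = 7090 kg/m³
  alloy G: E = 109.0 GPa, ρ = 8874 kg/m³
  alloy J: M = 15.6 MN·m/kg
  alloy G: M = 12.3 MN·m/kg
Highest index: alloy J.

alloy J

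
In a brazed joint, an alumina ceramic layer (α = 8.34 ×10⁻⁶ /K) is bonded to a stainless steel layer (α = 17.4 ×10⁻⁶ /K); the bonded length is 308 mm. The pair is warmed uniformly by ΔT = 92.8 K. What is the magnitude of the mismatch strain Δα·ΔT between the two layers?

Δα = |8.34 − 17.4|×10⁻⁶/K = 9.06×10⁻⁶/K.
Mismatch strain = Δα·ΔT = 9.06×10⁻⁶ × 92.8 = 8.41×10⁻⁴.

8.41×10⁻⁴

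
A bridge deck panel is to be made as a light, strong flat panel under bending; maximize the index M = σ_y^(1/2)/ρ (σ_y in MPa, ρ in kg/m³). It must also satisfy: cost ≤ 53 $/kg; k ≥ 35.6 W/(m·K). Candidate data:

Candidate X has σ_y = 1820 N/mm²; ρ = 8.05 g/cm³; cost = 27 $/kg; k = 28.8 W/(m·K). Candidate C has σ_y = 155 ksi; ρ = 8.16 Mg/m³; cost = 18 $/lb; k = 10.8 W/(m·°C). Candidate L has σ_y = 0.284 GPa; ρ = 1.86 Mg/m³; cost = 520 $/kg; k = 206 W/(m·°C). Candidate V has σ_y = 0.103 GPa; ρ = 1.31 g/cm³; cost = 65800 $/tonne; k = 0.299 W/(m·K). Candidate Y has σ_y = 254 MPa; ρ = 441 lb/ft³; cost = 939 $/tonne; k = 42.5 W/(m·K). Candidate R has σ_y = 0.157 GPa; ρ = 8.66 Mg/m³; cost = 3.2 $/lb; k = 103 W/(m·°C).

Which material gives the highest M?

Screen on constraints: cost ≤ 53 $/kg; k ≥ 35.6 W/(m·K). Survivors: candidate Y, candidate R.
Putting every candidate on a common basis:
  candidate Y: σ_y = 254.0 MPa, ρ = 7064 kg/m³
  candidate R: σ_y = 157.0 MPa, ρ = 8660 kg/m³
  candidate Y: M = 2.26×10⁻³
  candidate R: M = 1.45×10⁻³
Candidate Y has the largest M.

candidate Y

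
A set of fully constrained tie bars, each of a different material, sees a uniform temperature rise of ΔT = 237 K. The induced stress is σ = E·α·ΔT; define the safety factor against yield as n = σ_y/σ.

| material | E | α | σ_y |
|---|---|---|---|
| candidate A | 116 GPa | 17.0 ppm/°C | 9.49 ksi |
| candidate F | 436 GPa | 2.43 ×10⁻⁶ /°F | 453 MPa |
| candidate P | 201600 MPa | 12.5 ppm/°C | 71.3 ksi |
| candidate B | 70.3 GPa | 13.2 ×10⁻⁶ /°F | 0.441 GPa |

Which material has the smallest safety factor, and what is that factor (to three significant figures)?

candidate A, n = 0.140

In consistent units (E in GPa, α in ×10⁻⁶/K, σ_y in MPa):
  candidate A: E = 116.0, α = 17.0, σ_y = 65.43 → σ = 467 MPa, n = 0.140
  candidate F: E = 436.0, α = 4.37, σ_y = 453.0 → σ = 452 MPa, n = 1.00
  candidate P: E = 201.6, α = 12.5, σ_y = 491.6 → σ = 597 MPa, n = 0.823
  candidate B: E = 70.30, α = 23.8, σ_y = 441.0 → σ = 396 MPa, n = 1.11
Candidate A has the lowest safety factor, n = 0.140.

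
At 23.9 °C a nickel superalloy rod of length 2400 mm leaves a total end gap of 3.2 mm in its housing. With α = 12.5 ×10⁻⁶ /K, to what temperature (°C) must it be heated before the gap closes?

131 °C

α·L₀·ΔT = 3.2 mm ⇒ ΔT = 3.2 / (12.5×10⁻⁶ × 2400.0) = 106.7 K.
T = 23.9 + 106.7 = 130.6 °C.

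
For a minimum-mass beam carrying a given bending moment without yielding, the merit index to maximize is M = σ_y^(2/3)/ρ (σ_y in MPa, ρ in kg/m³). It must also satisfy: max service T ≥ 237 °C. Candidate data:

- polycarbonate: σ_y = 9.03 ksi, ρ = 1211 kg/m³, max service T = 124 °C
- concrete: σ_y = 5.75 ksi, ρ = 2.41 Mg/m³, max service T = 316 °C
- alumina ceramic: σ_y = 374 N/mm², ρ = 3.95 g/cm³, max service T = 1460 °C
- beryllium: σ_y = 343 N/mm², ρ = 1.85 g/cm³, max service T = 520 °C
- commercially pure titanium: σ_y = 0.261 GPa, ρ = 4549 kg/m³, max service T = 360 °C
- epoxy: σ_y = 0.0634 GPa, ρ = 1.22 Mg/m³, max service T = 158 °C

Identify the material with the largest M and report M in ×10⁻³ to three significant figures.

Screen on constraints: max service T ≥ 237 °C. Survivors: concrete, alumina ceramic, beryllium, commercially pure titanium.
Putting every candidate on a common basis:
  concrete: σ_y = 39.64 MPa, ρ = 2410 kg/m³
  alumina ceramic: σ_y = 374.0 MPa, ρ = 3950 kg/m³
  beryllium: σ_y = 343.0 MPa, ρ = 1850 kg/m³
  commercially pure titanium: σ_y = 261.0 MPa, ρ = 4549 kg/m³
  beryllium: M = 26.5×10⁻³
  alumina ceramic: M = 13.1×10⁻³
  commercially pure titanium: M = 8.98×10⁻³
  concrete: M = 4.82×10⁻³
Beryllium ranks first.

beryllium, M = 26.5×10⁻³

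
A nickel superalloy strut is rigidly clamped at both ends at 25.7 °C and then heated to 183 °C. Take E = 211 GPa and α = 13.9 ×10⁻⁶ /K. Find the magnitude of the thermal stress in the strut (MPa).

ΔT = 157.3 K. Constrained thermal stress σ = E·α·ΔT = 211.0×10³ MPa × 13.9×10⁻⁶ × 157.3 = 461 MPa (compressive).

461 MPa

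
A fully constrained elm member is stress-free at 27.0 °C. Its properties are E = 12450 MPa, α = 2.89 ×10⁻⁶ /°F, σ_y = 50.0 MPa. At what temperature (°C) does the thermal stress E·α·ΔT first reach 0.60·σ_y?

490 °C

E = 12450 MPa = 12.45 GPa.
α = 2.89×10⁻⁶/°F × 9/5 = 5.20×10⁻⁶/K.
E·α·ΔT = 30.00 MPa ⇒ ΔT = 30.00 / (12.45×10³ × 5.20×10⁻⁶) = 463.2 K.
T = 27.0 + 463.2 = 490.2 °C.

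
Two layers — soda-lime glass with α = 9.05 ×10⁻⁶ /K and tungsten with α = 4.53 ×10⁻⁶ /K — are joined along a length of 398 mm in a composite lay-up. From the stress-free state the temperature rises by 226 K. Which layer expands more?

α(soda-lime glass) = 9.05×10⁻⁶/K vs α(tungsten) = 4.53×10⁻⁶/K.
Higher α expands more for the same ΔT: soda-lime glass.

soda-lime glass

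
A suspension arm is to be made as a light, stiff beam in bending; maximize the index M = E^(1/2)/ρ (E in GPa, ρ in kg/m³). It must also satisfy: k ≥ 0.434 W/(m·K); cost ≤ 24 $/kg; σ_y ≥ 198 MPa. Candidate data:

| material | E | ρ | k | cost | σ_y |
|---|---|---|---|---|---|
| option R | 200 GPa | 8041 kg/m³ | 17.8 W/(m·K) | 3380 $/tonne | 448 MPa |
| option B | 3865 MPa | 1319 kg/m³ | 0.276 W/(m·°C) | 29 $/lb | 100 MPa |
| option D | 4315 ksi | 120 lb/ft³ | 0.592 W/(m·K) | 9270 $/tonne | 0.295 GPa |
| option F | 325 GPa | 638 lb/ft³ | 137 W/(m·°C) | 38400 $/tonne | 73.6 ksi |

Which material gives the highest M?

Screen on constraints: k ≥ 0.434 W/(m·K); cost ≤ 24 $/kg; σ_y ≥ 198 MPa. Survivors: option R, option D.
Putting every candidate on a common basis:
  option R: E = 200.0 GPa, ρ = 8041 kg/m³
  option D: E = 29.75 GPa, ρ = 1922 kg/m³
  option D: M = 2.84×10⁻³
  option R: M = 1.76×10⁻³
The maximum is for option D.

option D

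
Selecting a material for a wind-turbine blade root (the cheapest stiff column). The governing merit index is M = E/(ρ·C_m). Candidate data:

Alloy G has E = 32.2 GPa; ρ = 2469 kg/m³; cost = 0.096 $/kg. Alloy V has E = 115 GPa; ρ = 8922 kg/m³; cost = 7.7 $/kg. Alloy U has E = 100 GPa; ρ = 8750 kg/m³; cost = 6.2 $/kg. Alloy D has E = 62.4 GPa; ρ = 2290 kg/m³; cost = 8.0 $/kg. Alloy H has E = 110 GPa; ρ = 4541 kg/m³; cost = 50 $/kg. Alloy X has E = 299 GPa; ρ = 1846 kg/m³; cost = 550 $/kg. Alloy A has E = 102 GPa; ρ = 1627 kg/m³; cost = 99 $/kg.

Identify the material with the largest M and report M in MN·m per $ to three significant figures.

Evaluate M for each candidate:
  alloy G: M = 136 MN·m per $
  alloy D: M = 3.41 MN·m per $
  alloy U: M = 1.84 MN·m per $
  alloy V: M = 1.67 MN·m per $
  alloy A: M = 0.633 MN·m per $
  alloy H: M = 0.484 MN·m per $
  alloy X: M = 0.294 MN·m per $
Alloy G has the largest M.

alloy G, M = 136 MN·m per $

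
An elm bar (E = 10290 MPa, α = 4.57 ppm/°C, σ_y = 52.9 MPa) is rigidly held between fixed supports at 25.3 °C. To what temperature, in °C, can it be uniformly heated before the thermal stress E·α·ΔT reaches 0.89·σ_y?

E = 10290 MPa = 10.29 GPa.
E·α·ΔT = 47.08 MPa ⇒ ΔT = 47.08 / (10.29×10³ × 4.57×10⁻⁶) = 1001 K.
T = 25.3 + 1001 = 1026 °C.

1030 °C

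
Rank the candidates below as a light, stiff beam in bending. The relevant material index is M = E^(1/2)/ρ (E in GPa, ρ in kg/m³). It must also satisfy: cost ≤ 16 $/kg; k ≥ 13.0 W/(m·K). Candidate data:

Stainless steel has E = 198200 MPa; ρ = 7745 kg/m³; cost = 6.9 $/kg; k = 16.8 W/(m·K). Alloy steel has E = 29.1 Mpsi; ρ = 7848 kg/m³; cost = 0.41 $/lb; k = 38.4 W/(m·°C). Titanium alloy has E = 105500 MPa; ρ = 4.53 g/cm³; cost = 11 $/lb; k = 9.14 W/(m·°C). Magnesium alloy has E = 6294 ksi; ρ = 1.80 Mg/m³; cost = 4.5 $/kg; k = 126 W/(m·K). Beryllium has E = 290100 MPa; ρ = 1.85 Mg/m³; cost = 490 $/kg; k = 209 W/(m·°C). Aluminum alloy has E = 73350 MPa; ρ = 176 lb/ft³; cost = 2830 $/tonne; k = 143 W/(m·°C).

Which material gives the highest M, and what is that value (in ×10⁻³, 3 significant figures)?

magnesium alloy, M = 3.66×10⁻³

Screen on constraints: cost ≤ 16 $/kg; k ≥ 13.0 W/(m·K). Survivors: stainless steel, alloy steel, magnesium alloy, aluminum alloy.
Normalizing units and computing the index:
  stainless steel: E = 198.2 GPa, ρ = 7745 kg/m³
  alloy steel: E = 200.6 GPa, ρ = 7848 kg/m³
  magnesium alloy: E = 43.40 GPa, ρ = 1800 kg/m³
  aluminum alloy: E = 73.35 GPa, ρ = 2819 kg/m³
  magnesium alloy: M = 3.66×10⁻³
  aluminum alloy: M = 3.04×10⁻³
  stainless steel: M = 1.82×10⁻³
  alloy steel: M = 1.80×10⁻³
The maximum is for magnesium alloy.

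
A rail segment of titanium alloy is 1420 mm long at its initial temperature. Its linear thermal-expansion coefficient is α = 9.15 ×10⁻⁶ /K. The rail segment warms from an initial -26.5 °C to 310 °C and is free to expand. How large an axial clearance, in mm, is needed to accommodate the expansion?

4.37 mm

ΔT = 310 − (-26.5) = 336.5 K.
ΔL = α·L₀·ΔT = 9.15×10⁻⁶ × 1420 mm × 336.5 K = 4.37 mm.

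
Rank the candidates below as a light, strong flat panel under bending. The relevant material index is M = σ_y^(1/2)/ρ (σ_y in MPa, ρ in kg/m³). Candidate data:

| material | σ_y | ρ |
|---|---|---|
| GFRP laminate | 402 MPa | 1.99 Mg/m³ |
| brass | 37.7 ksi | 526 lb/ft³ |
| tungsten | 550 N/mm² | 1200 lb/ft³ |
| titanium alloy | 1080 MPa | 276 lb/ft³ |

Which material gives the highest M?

After converting to SI:
  GFRP laminate: σ_y = 402.0 MPa, ρ = 1990 kg/m³
  brass: σ_y = 259.9 MPa, ρ = 8426 kg/m³
  tungsten: σ_y = 550.0 MPa, ρ = 19220 kg/m³
  titanium alloy: σ_y = 1080 MPa, ρ = 4421 kg/m³
  GFRP laminate: M = 10.1×10⁻³
  titanium alloy: M = 7.43×10⁻³
  brass: M = 1.91×10⁻³
  tungsten: M = 1.22×10⁻³
GFRP laminate ranks first.

GFRP laminate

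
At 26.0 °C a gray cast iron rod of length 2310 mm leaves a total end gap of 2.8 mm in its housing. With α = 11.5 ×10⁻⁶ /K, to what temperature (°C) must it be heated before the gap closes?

131 °C

α·L₀·ΔT = 2.8 mm ⇒ ΔT = 2.8 / (11.5×10⁻⁶ × 2310.0) = 105.4 K.
T = 26.0 + 105.4 = 131.4 °C.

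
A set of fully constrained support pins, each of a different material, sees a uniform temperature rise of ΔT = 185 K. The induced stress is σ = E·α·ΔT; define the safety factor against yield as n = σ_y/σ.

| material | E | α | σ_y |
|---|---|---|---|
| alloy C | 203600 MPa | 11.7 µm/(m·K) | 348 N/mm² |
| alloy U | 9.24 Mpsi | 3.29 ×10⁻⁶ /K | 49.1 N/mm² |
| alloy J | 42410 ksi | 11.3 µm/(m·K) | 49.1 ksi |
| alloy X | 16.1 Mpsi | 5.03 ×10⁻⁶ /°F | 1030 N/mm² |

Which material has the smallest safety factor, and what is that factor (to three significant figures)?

alloy J, n = 0.554

In consistent units (E in GPa, α in ×10⁻⁶/K, σ_y in MPa):
  alloy C: E = 203.6, α = 11.7, σ_y = 348.0 → σ = 441 MPa, n = 0.790
  alloy U: E = 63.71, α = 3.29, σ_y = 49.10 → σ = 38.8 MPa, n = 1.27
  alloy J: E = 292.4, α = 11.3, σ_y = 338.5 → σ = 611 MPa, n = 0.554
  alloy X: E = 111.0, α = 9.05, σ_y = 1030 → σ = 186 MPa, n = 5.54
The minimum is alloy J at n = 0.554.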